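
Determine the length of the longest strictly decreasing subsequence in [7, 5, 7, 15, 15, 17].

2

One longest decreasing subsequence is 7, 5 (positions 1,2), of length 2; no longer one exists.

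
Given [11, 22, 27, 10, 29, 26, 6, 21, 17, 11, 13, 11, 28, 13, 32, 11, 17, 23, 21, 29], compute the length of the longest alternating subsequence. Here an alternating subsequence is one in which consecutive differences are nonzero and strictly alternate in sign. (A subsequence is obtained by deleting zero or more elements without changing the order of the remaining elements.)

A longest alternating subsequence is 11, 22, 10, 29, 6, 21, 11, 13, 11, 28, 13, 32, 11, 23, 21, 29 (positions 1,2,4,5,7,8,10,11,12,13,14,15,16,18,19,20); its 15 consecutive differences strictly alternate in sign, and length 16 is optimal.

16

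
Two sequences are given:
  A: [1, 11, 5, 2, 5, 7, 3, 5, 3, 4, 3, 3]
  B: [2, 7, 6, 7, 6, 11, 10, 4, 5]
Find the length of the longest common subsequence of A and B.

3

A longest common subsequence is 2, 7, 5 (length 3); the LCS DP confirms no longer common subsequence exists.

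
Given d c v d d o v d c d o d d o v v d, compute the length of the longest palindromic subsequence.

13

One longest palindromic subsequence is dvddodcdoddvd (positions 1,3,4,5,6,8,9,10,11,12,13,16,17); it reads the same forward and backward, and the interval DP gives dp[1][17] = 13.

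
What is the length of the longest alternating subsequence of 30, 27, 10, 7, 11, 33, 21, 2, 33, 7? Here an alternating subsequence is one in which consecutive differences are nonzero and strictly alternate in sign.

A longest alternating subsequence is 30, 27, 33, 21, 33, 7 (positions 1,2,6,7,9,10); its 5 consecutive differences strictly alternate in sign, and length 6 is optimal.

6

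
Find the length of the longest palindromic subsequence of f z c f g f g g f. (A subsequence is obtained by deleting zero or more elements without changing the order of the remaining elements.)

One longest palindromic subsequence is fgggf (positions 1,5,7,8,9); it reads the same forward and backward, and the interval DP gives dp[1][9] = 5.

5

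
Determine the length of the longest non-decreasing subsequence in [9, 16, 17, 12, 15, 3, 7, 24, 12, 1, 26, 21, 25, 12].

5

Let dp[i] be the longest non-decreasing subsequence ending at position i. Then dp = [1, 2, 3, 2, 3, 1, 2, 4, 3, 1, 5, 4, 5, 4].
The maximum is 5; one witness is 9, 16, 17, 24, 26 at positions 1,2,3,8,11.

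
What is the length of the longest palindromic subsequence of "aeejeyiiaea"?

Using dp[i][j] = 2 + dp[i+1][j−1] if the ends match, else max(dp[i+1][j], dp[i][j−1]):
dp[1][11] = 7. A witness is aeejeea at positions 1,2,3,4,5,10,11.

7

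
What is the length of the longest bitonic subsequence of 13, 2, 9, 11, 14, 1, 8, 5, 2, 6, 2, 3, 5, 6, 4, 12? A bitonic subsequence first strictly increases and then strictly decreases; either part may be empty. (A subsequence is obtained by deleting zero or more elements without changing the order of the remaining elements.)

Let inc[i] be the LIS ending at i and dec[i] the longest strictly decreasing subsequence starting at i. inc = [1, 1, 2, 3, 4, 1, 2, 2, 2, 3, 2, 3, 4, 5, 4, 6], dec = [6, 2, 5, 5, 5, 1, 4, 2, 1, 3, 1, 1, 2, 2, 1, 1].
max_i inc[i]+dec[i]−1 = 8, with one witness 2, 9, 11, 14, 8, 6, 5, 4.

8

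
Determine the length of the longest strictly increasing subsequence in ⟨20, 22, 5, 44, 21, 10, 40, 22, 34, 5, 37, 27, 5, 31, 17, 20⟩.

5

Scanning left to right, the best length ending at each element is: 20→1, 22→2, 5→1, 44→3, 21→2, 10→2, 40→3, 22→3, 34→4, 5→1, 37→5, 27→4, 5→1, 31→5, 17→3, 20→4.
So the longest increasing subsequence has length 5, e.g. 20, 21, 22, 34, 37.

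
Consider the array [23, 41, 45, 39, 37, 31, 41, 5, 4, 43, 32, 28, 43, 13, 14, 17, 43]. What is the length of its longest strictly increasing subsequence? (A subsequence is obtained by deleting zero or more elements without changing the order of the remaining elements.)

Scanning left to right, the best length ending at each element is: 23→1, 41→2, 45→3, 39→2, 37→2, 31→2, 41→3, 5→1, 4→1, 43→4, 32→3, 28→2, 43→4, 13→2, 14→3, 17→4, 43→5.
So the longest increasing subsequence has length 5, e.g. 5, 13, 14, 17, 43.

5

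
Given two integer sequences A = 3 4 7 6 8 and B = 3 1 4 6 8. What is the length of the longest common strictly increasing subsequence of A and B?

For each value that appears in both, track the longest common increasing run ending there.
The best achievable length is 4; one witness is 3, 4, 6, 8 (A-positions 1,2,4,5, B-positions 1,3,4,5).

4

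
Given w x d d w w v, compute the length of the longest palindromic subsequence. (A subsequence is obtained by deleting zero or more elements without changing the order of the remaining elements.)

4

Using dp[i][j] = 2 + dp[i+1][j−1] if the ends match, else max(dp[i+1][j], dp[i][j−1]):
dp[1][7] = 4. A witness is wddw at positions 1,3,4,6.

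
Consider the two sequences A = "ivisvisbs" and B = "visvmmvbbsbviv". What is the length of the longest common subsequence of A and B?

Backtracking the LCS table gives one alignment: v (A2,B1) → i (A3,B2) → s (A4,B3) → v (A5,B7) → s (A7,B10) → b (A8,B11).
So the longest common subsequence has length 6.

6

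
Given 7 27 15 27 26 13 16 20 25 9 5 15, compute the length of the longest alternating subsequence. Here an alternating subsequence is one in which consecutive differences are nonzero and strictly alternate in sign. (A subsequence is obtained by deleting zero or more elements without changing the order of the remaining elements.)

8

A longest alternating subsequence is 7, 27, 15, 27, 13, 16, 9, 15 (positions 1,2,3,4,6,7,10,12); its 7 consecutive differences strictly alternate in sign, and length 8 is optimal.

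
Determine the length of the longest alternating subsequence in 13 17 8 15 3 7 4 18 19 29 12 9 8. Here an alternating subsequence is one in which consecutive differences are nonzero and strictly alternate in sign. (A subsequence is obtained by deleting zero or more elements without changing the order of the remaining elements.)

Track the best alternating length ending on an up-step vs a down-step at each position: up/down = 1/1, 2/1, 1/3, 4/3, 1/5, 6/5, 6/7, 8/1, 8/1, 8/1, 8/9, 8/9, 8/9.
The maximum over both is 9; one such subsequence is 13, 17, 8, 15, 3, 7, 4, 18, 12.

9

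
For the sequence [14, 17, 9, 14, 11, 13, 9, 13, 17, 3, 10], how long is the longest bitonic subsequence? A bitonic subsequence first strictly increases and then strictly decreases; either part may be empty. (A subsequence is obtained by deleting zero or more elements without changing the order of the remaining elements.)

One longest bitonic subsequence is 14, 17, 14, 13, 9, 3 (positions 1,2,4,6,7,10): it rises to 17 then falls. Length 6 is optimal.

6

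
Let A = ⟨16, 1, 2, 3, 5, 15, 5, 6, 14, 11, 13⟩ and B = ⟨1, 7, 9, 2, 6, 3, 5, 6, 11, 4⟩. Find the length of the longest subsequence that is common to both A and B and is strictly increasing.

6

A longest common strictly increasing subsequence is 1, 2, 3, 5, 6, 11 (length 6); it appears in order in both A and B, and no longer such subsequence exists.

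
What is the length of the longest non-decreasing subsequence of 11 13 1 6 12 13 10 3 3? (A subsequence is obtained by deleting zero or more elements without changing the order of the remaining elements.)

One longest non-decreasing subsequence is 1, 6, 12, 13 (positions 3,4,5,6), of length 4; no longer one exists.

4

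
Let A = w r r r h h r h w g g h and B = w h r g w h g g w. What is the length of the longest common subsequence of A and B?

Backtracking the LCS table gives one alignment: w (A1,B1) → h (A6,B2) → r (A7,B3) → h (A8,B6) → g (A10,B7) → g (A11,B8).
So the longest common subsequence has length 6.

6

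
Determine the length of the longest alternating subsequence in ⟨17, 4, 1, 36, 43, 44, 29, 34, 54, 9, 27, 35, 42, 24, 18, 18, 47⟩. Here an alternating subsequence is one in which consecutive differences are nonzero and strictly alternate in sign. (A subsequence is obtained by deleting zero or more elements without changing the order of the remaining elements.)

Track the best alternating length ending on an up-step vs a down-step at each position: up/down = 1/1, 1/2, 1/2, 3/1, 3/1, 3/1, 3/4, 5/4, 5/1, 3/6, 7/6, 7/6, 7/6, 7/8, 7/8, 7/8, 9/6.
The maximum over both is 9; one such subsequence is 17, 4, 36, 29, 34, 9, 27, 24, 47.

9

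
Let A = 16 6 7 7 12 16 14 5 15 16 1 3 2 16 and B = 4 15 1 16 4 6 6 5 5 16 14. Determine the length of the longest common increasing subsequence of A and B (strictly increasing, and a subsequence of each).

2

A longest common strictly increasing subsequence is 15, 16 (length 2); it appears in order in both A and B, and no longer such subsequence exists.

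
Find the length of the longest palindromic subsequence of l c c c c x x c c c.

One longest palindromic subsequence is cccxxccc (positions 2,3,4,6,7,8,9,10); it reads the same forward and backward, and the interval DP gives dp[1][10] = 8.

8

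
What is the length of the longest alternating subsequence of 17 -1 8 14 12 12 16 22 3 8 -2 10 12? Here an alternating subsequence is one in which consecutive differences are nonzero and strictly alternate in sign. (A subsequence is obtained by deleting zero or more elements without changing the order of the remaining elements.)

Track the best alternating length ending on an up-step vs a down-step at each position: up/down = 1/1, 1/2, 3/2, 3/2, 3/4, 3/4, 5/2, 5/1, 3/6, 7/6, 1/8, 9/6, 9/6.
The maximum over both is 9; one such subsequence is 17, -1, 14, 12, 16, 3, 8, -2, 10.

9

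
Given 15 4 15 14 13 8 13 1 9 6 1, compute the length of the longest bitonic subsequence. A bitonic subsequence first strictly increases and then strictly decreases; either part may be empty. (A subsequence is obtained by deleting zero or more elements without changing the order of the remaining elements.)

Let inc[i] be the LIS ending at i and dec[i] the longest strictly decreasing subsequence starting at i. inc = [1, 1, 2, 2, 2, 2, 3, 1, 3, 2, 1], dec = [6, 2, 6, 5, 4, 3, 4, 1, 3, 2, 1].
max_i inc[i]+dec[i]−1 = 7, with one witness 4, 15, 14, 13, 9, 6, 1.

7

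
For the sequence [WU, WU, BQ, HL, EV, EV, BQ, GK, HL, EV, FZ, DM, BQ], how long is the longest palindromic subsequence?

6

Using dp[i][j] = 2 + dp[i+1][j−1] if the ends match, else max(dp[i+1][j], dp[i][j−1]):
dp[1][13] = 6. A witness is BQ HL EV EV HL BQ at positions 3,4,5,6,9,13.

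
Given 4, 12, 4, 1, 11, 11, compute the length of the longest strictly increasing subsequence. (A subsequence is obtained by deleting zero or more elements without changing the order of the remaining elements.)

Scanning left to right, the best length ending at each element is: 4→1, 12→2, 4→1, 1→1, 11→2, 11→2.
So the longest increasing subsequence has length 2, e.g. 4, 12.

2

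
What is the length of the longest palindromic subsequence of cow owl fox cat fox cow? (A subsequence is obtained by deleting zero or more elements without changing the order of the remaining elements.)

5

One longest palindromic subsequence is cow fox cat fox cow (positions 1,3,4,5,6); it reads the same forward and backward, and the interval DP gives dp[1][6] = 5.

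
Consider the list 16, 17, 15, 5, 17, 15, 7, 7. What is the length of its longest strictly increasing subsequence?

2

One longest increasing subsequence is 16, 17 (positions 1,2), of length 2; no longer one exists.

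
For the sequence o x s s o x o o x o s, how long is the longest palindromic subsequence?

One longest palindromic subsequence is soxooxos (positions 3,5,6,7,8,9,10,11); it reads the same forward and backward, and the interval DP gives dp[1][11] = 8.

8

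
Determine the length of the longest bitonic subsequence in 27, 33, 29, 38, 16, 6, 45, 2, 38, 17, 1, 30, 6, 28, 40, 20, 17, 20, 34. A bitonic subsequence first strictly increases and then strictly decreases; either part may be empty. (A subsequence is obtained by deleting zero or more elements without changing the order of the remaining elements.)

9

Let inc[i] be the LIS ending at i and dec[i] the longest strictly decreasing subsequence starting at i. inc = [1, 2, 2, 3, 1, 1, 4, 1, 3, 2, 1, 3, 2, 3, 4, 3, 3, 4, 5], dec = [5, 6, 5, 5, 4, 3, 6, 2, 5, 2, 1, 4, 1, 3, 3, 2, 1, 1, 1].
max_i inc[i]+dec[i]−1 = 9, with one witness 27, 33, 38, 45, 38, 30, 28, 20, 17.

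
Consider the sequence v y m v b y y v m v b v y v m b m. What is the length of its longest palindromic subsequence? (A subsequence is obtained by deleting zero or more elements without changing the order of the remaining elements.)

One longest palindromic subsequence is vyvbvmvbvyv (positions 1,2,4,5,8,9,10,11,12,13,14); it reads the same forward and backward, and the interval DP gives dp[1][17] = 11.

11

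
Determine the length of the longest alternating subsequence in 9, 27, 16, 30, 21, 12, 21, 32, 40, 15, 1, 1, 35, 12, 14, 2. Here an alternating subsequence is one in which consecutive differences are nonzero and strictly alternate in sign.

11

A longest alternating subsequence is 9, 27, 16, 30, 12, 21, 15, 35, 12, 14, 2 (positions 1,2,3,4,6,7,10,13,14,15,16); its 10 consecutive differences strictly alternate in sign, and length 11 is optimal.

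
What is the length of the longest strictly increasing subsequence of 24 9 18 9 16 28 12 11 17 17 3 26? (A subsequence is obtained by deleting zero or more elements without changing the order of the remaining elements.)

4

Let dp[i] be the longest increasing subsequence ending at position i. Then dp = [1, 1, 2, 1, 2, 3, 2, 2, 3, 3, 1, 4].
The maximum is 4; one witness is 9, 16, 17, 26 at positions 2,5,9,12.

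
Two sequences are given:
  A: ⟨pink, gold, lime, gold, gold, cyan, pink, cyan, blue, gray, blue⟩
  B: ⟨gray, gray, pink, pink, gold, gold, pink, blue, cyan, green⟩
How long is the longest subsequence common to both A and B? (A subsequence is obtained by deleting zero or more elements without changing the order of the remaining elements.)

Backtracking the LCS table gives one alignment: pink (A1,B4) → gold (A4,B5) → gold (A5,B6) → pink (A7,B7) → cyan (A8,B9).
So the longest common subsequence has length 5.

5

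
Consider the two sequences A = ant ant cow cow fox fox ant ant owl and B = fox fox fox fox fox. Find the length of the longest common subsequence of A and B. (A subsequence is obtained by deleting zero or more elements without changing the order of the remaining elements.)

2

Backtracking the LCS table gives one alignment: fox (A5,B4) → fox (A6,B5).
So the longest common subsequence has length 2.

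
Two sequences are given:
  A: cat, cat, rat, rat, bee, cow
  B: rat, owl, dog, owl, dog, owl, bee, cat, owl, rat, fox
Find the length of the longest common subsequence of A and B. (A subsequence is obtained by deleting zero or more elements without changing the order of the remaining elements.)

2

Backtracking the LCS table gives one alignment: cat (A1,B8) → rat (A3,B10).
So the longest common subsequence has length 2.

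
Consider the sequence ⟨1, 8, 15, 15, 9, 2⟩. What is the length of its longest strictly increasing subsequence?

Let dp[i] be the longest increasing subsequence ending at position i. Then dp = [1, 2, 3, 3, 3, 2].
The maximum is 3; one witness is 1, 8, 15 at positions 1,2,3.

3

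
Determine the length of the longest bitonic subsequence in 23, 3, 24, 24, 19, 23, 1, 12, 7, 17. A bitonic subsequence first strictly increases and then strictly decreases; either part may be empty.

One longest bitonic subsequence is 23, 24, 23, 12, 7 (positions 1,3,6,8,9): it rises to 24 then falls. Length 5 is optimal.

5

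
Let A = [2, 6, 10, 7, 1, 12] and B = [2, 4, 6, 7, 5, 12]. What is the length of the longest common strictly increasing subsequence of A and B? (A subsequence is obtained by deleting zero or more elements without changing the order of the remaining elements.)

4

A longest common strictly increasing subsequence is 2, 6, 7, 12 (length 4); it appears in order in both A and B, and no longer such subsequence exists.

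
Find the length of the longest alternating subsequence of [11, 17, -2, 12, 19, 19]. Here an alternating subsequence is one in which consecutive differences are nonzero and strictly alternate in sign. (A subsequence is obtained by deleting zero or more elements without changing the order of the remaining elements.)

Track the best alternating length ending on an up-step vs a down-step at each position: up/down = 1/1, 2/1, 1/3, 4/3, 4/1, 4/1.
The maximum over both is 4; one such subsequence is 11, 17, -2, 12.

4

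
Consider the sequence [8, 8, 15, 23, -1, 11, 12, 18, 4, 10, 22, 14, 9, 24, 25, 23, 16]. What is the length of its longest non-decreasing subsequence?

8

Let dp[i] be the longest non-decreasing subsequence ending at position i. Then dp = [1, 2, 3, 4, 1, 3, 4, 5, 2, 3, 6, 5, 3, 7, 8, 7, 6].
The maximum is 8; one witness is 8, 8, 11, 12, 18, 22, 24, 25 at positions 1,2,6,7,8,11,14,15.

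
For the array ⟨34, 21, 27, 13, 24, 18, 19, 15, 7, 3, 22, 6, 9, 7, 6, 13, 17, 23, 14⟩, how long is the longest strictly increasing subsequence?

Let dp[i] be the longest increasing subsequence ending at position i. Then dp = [1, 1, 2, 1, 2, 2, 3, 2, 1, 1, 4, 2, 3, 3, 2, 4, 5, 6, 5].
The maximum is 6; one witness is 3, 6, 9, 13, 17, 23 at positions 10,12,13,16,17,18.

6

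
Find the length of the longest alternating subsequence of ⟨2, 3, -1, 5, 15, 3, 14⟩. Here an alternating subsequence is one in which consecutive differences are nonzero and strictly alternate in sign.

6

Track the best alternating length ending on an up-step vs a down-step at each position: up/down = 1/1, 2/1, 1/3, 4/1, 4/1, 4/5, 6/5.
The maximum over both is 6; one such subsequence is 2, 3, -1, 5, 3, 14.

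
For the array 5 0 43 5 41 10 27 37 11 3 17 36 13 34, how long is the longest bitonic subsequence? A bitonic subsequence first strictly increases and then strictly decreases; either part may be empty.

7

One longest bitonic subsequence is 0, 5, 10, 27, 37, 36, 34 (positions 2,4,6,7,8,12,14): it rises to 37 then falls. Length 7 is optimal.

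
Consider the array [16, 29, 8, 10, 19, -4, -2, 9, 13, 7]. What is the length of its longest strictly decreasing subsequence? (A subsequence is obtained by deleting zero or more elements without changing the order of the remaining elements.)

Scanning left to right, the best length ending at each element is: 16→1, 29→1, 8→2, 10→2, 19→2, -4→3, -2→3, 9→3, 13→3, 7→4.
So the longest decreasing subsequence has length 4, e.g. 16, 10, 9, 7.

4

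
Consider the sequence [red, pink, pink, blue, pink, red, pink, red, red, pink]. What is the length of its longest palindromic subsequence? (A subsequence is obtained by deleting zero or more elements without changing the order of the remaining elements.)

One longest palindromic subsequence is red pink pink blue pink pink red (positions 1,2,3,4,5,7,9); it reads the same forward and backward, and the interval DP gives dp[1][10] = 7.

7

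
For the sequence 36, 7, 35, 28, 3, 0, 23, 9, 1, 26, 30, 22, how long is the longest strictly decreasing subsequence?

6

Scanning left to right, the best length ending at each element is: 36→1, 7→2, 35→2, 28→3, 3→4, 0→5, 23→4, 9→5, 1→6, 26→4, 30→3, 22→5.
So the longest decreasing subsequence has length 6, e.g. 36, 35, 28, 23, 9, 1.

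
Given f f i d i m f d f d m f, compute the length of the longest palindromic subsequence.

7

Using dp[i][j] = 2 + dp[i+1][j−1] if the ends match, else max(dp[i+1][j], dp[i][j−1]):
dp[1][12] = 7. A witness is fmdfdmf at positions 1,6,8,9,10,11,12.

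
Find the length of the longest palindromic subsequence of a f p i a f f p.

Using dp[i][j] = 2 + dp[i+1][j−1] if the ends match, else max(dp[i+1][j], dp[i][j−1]):
dp[1][8] = 4. A witness is pffp at positions 3,6,7,8.

4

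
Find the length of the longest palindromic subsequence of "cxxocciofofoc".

7

Using dp[i][j] = 2 + dp[i+1][j−1] if the ends match, else max(dp[i+1][j], dp[i][j−1]):
dp[1][13] = 7. A witness is cofofoc at positions 1,4,9,10,11,12,13.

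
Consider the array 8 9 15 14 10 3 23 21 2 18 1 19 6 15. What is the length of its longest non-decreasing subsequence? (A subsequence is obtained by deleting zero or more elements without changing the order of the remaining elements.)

5

Let dp[i] be the longest non-decreasing subsequence ending at position i. Then dp = [1, 2, 3, 3, 3, 1, 4, 4, 1, 4, 1, 5, 2, 4].
The maximum is 5; one witness is 8, 9, 15, 18, 19 at positions 1,2,3,10,12.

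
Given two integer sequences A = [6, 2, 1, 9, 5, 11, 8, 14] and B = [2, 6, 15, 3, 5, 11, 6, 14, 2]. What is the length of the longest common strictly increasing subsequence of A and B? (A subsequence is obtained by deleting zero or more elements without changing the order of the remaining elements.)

4

For each value that appears in both, track the longest common increasing run ending there.
The best achievable length is 4; one witness is 2, 5, 11, 14 (A-positions 2,5,6,8, B-positions 1,5,6,8).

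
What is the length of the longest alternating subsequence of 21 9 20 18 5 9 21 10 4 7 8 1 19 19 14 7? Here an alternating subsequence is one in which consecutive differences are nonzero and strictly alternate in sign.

10

Track the best alternating length ending on an up-step vs a down-step at each position: up/down = 1/1, 1/2, 3/2, 3/4, 1/4, 5/4, 5/1, 5/6, 1/6, 7/6, 7/6, 1/8, 9/6, 9/6, 9/10, 9/10.
The maximum over both is 10; one such subsequence is 21, 9, 20, 5, 9, 4, 7, 1, 19, 14.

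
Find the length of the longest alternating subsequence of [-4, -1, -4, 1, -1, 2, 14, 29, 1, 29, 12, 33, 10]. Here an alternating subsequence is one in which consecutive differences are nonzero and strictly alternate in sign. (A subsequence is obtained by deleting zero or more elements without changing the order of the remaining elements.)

Track the best alternating length ending on an up-step vs a down-step at each position: up/down = 1/1, 2/1, 1/3, 4/1, 4/5, 6/1, 6/1, 6/1, 6/7, 8/1, 8/9, 10/1, 8/11.
The maximum over both is 11; one such subsequence is -4, -1, -4, 1, -1, 2, 1, 29, 12, 33, 10.

11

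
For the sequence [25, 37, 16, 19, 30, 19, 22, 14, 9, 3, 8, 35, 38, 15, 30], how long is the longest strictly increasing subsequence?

Let dp[i] be the longest increasing subsequence ending at position i. Then dp = [1, 2, 1, 2, 3, 2, 3, 1, 1, 1, 2, 4, 5, 3, 4].
The maximum is 5; one witness is 16, 19, 30, 35, 38 at positions 3,4,5,12,13.

5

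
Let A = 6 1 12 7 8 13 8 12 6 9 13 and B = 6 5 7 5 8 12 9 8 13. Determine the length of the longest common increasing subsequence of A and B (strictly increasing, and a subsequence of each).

5

A longest common strictly increasing subsequence is 6, 7, 8, 12, 13 (length 5); it appears in order in both A and B, and no longer such subsequence exists.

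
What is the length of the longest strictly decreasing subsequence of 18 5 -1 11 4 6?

Scanning left to right, the best length ending at each element is: 18→1, 5→2, -1→3, 11→2, 4→3, 6→3.
So the longest decreasing subsequence has length 3, e.g. 18, 5, -1.

3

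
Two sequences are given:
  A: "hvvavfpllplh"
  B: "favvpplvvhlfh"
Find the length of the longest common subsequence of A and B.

Backtracking the LCS table gives one alignment: v (A2,B3) → v (A3,B4) → p (A7,B6) → l (A8,B7) → l (A9,B11) → h (A12,B13).
So the longest common subsequence has length 6.

6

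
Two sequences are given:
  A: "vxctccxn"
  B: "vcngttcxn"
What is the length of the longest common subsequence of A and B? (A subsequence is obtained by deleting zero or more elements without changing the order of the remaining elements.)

Backtracking the LCS table gives one alignment: v (A1,B1) → c (A3,B2) → t (A4,B6) → c (A6,B7) → x (A7,B8) → n (A8,B9).
So the longest common subsequence has length 6.

6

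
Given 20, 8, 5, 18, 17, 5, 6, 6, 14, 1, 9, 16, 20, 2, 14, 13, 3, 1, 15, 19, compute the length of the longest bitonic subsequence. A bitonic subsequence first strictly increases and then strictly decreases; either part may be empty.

9

Let inc[i] be the LIS ending at i and dec[i] the longest strictly decreasing subsequence starting at i. inc = [1, 1, 1, 2, 2, 1, 2, 2, 3, 1, 3, 4, 5, 2, 4, 4, 3, 1, 5, 6], dec = [8, 4, 3, 7, 6, 3, 3, 3, 4, 1, 3, 5, 5, 2, 4, 3, 2, 1, 1, 1].
max_i inc[i]+dec[i]−1 = 9, with one witness 5, 6, 14, 16, 20, 14, 13, 3, 1.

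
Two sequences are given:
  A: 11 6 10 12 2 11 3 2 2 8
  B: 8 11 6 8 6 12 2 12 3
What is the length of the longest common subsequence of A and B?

A longest common subsequence is 11, 6, 12, 2, 3 (length 5); the LCS DP confirms no longer common subsequence exists.

5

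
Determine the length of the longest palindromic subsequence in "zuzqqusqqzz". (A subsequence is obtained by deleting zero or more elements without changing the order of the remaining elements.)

One longest palindromic subsequence is zzqqsqqzz (positions 1,3,4,5,7,8,9,10,11); it reads the same forward and backward, and the interval DP gives dp[1][11] = 9.

9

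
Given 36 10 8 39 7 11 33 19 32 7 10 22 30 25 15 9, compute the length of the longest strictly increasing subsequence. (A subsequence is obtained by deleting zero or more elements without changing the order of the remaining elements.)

5

Scanning left to right, the best length ending at each element is: 36→1, 10→1, 8→1, 39→2, 7→1, 11→2, 33→3, 19→3, 32→4, 7→1, 10→2, 22→4, 30→5, 25→5, 15→3, 9→2.
So the longest increasing subsequence has length 5, e.g. 10, 11, 19, 22, 30.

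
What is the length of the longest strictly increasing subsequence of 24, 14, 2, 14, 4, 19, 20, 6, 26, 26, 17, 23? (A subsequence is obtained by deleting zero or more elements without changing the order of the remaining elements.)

Let dp[i] be the longest increasing subsequence ending at position i. Then dp = [1, 1, 1, 2, 2, 3, 4, 3, 5, 5, 4, 5].
The maximum is 5; one witness is 2, 14, 19, 20, 26 at positions 3,4,6,7,9.

5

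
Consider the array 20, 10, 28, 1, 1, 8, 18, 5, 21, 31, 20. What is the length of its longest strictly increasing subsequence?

5

One longest increasing subsequence is 1, 8, 18, 21, 31 (positions 4,6,7,9,10), of length 5; no longer one exists.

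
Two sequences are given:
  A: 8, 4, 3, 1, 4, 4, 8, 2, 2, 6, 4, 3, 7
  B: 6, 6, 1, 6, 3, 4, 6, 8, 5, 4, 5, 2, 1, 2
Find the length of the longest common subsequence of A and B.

5

Backtracking the LCS table gives one alignment: 3 (A3,B5) → 4 (A5,B6) → 4 (A6,B10) → 2 (A8,B12) → 2 (A9,B14).
So the longest common subsequence has length 5.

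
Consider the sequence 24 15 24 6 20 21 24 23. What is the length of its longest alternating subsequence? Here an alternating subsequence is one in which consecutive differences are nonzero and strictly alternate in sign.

A longest alternating subsequence is 24, 15, 24, 6, 24, 23 (positions 1,2,3,4,7,8); its 5 consecutive differences strictly alternate in sign, and length 6 is optimal.

6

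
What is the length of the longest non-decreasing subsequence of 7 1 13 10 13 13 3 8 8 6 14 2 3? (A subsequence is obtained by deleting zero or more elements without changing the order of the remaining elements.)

Scanning left to right, the best length ending at each element is: 7→1, 1→1, 13→2, 10→2, 13→3, 13→4, 3→2, 8→3, 8→4, 6→3, 14→5, 2→2, 3→3.
So the longest non-decreasing subsequence has length 5, e.g. 7, 13, 13, 13, 14.

5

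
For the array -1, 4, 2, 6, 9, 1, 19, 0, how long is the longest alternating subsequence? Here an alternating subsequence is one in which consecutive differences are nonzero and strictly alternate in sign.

7

A longest alternating subsequence is -1, 4, 2, 6, 1, 19, 0 (positions 1,2,3,4,6,7,8); its 6 consecutive differences strictly alternate in sign, and length 7 is optimal.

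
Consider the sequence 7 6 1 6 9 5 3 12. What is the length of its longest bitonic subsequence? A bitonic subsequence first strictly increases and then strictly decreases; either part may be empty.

5

One longest bitonic subsequence is 1, 6, 9, 5, 3 (positions 3,4,5,6,7): it rises to 9 then falls. Length 5 is optimal.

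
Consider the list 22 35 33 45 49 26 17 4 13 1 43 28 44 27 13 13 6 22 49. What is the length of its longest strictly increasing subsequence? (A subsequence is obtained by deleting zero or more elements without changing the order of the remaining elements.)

Let dp[i] be the longest increasing subsequence ending at position i. Then dp = [1, 2, 2, 3, 4, 2, 1, 1, 2, 1, 3, 3, 4, 3, 2, 2, 2, 3, 5].
The maximum is 5; one witness is 22, 35, 43, 44, 49 at positions 1,2,11,13,19.

5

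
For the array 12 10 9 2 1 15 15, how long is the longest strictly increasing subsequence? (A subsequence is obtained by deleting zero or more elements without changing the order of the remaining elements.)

2

Scanning left to right, the best length ending at each element is: 12→1, 10→1, 9→1, 2→1, 1→1, 15→2, 15→2.
So the longest increasing subsequence has length 2, e.g. 12, 15.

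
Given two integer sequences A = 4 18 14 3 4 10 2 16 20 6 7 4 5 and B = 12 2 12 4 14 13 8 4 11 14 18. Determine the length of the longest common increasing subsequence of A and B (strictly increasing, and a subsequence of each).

2

A longest common strictly increasing subsequence is 2, 4 (length 2); it appears in order in both A and B, and no longer such subsequence exists.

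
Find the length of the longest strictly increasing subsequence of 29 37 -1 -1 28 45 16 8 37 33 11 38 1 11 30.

4

Scanning left to right, the best length ending at each element is: 29→1, 37→2, -1→1, -1→1, 28→2, 45→3, 16→2, 8→2, 37→3, 33→3, 11→3, 38→4, 1→2, 11→3, 30→4.
So the longest increasing subsequence has length 4, e.g. -1, 28, 37, 38.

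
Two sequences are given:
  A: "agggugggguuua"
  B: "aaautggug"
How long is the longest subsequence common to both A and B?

Backtracking the LCS table gives one alignment: a (A1,B3) → g (A3,B6) → g (A4,B7) → u (A5,B8) → g (A9,B9).
So the longest common subsequence has length 5.

5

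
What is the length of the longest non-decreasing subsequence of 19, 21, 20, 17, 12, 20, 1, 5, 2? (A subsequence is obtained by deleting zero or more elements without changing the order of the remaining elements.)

3

Let dp[i] be the longest non-decreasing subsequence ending at position i. Then dp = [1, 2, 2, 1, 1, 3, 1, 2, 2].
The maximum is 3; one witness is 19, 20, 20 at positions 1,3,6.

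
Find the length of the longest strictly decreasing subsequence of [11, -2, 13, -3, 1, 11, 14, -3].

Let dp[i] be the longest decreasing subsequence ending at position i. Then dp = [1, 2, 1, 3, 2, 2, 1, 3].
The maximum is 3; one witness is 11, -2, -3 at positions 1,2,4.

3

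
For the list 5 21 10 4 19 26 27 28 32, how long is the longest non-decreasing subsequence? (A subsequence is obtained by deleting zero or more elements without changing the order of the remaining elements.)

7

Let dp[i] be the longest non-decreasing subsequence ending at position i. Then dp = [1, 2, 2, 1, 3, 4, 5, 6, 7].
The maximum is 7; one witness is 5, 10, 19, 26, 27, 28, 32 at positions 1,3,5,6,7,8,9.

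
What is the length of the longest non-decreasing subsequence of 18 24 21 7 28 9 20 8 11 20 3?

Scanning left to right, the best length ending at each element is: 18→1, 24→2, 21→2, 7→1, 28→3, 9→2, 20→3, 8→2, 11→3, 20→4, 3→1.
So the longest non-decreasing subsequence has length 4, e.g. 7, 9, 20, 20.

4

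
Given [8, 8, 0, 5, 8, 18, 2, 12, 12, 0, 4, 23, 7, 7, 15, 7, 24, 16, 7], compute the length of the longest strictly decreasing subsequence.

Let dp[i] be the longest decreasing subsequence ending at position i. Then dp = [1, 1, 2, 2, 1, 1, 3, 2, 2, 4, 3, 1, 3, 3, 2, 3, 1, 2, 3].
The maximum is 4; one witness is 8, 5, 2, 0 at positions 1,4,7,10.

4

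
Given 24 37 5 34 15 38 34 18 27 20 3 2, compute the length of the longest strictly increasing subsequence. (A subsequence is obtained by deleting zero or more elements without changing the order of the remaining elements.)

One longest increasing subsequence is 5, 15, 18, 27 (positions 3,5,8,9), of length 4; no longer one exists.

4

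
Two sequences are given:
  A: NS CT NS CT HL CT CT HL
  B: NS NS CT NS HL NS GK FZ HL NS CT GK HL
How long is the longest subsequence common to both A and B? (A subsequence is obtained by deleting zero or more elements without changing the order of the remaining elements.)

A longest common subsequence is NS, CT, NS, HL, CT, HL (length 6); the LCS DP confirms no longer common subsequence exists.

6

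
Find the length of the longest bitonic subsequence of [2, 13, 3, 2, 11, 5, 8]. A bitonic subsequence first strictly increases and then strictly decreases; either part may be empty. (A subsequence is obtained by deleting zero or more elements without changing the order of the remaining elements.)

Let inc[i] be the LIS ending at i and dec[i] the longest strictly decreasing subsequence starting at i. inc = [1, 2, 2, 1, 3, 3, 4], dec = [1, 3, 2, 1, 2, 1, 1].
max_i inc[i]+dec[i]−1 = 4, with one witness 2, 13, 11, 8.

4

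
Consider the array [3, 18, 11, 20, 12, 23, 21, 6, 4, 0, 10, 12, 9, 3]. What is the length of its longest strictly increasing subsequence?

4

Let dp[i] be the longest increasing subsequence ending at position i. Then dp = [1, 2, 2, 3, 3, 4, 4, 2, 2, 1, 3, 4, 3, 2].
The maximum is 4; one witness is 3, 18, 20, 23 at positions 1,2,4,6.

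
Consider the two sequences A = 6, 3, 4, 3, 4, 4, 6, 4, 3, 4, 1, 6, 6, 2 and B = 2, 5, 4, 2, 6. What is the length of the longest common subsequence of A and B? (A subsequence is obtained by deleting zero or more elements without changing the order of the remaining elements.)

2

Backtracking the LCS table gives one alignment: 4 (A3,B3) → 6 (A13,B5).
So the longest common subsequence has length 2.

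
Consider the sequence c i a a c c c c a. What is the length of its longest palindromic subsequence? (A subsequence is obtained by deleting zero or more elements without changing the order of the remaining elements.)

Using dp[i][j] = 2 + dp[i+1][j−1] if the ends match, else max(dp[i+1][j], dp[i][j−1]):
dp[1][9] = 6. A witness is acccca at positions 3,5,6,7,8,9.

6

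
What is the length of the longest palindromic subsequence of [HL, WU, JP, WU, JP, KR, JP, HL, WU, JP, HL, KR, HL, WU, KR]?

One longest palindromic subsequence is WU JP WU JP KR JP WU JP WU (positions 2,3,4,5,6,7,9,10,14); it reads the same forward and backward, and the interval DP gives dp[1][15] = 9.

9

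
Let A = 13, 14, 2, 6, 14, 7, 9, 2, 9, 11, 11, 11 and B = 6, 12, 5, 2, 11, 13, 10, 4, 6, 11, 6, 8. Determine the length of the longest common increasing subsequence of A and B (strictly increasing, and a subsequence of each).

3

For each value that appears in both, track the longest common increasing run ending there.
The best achievable length is 3; one witness is 2, 6, 11 (A-positions 3,4,10, B-positions 4,9,10).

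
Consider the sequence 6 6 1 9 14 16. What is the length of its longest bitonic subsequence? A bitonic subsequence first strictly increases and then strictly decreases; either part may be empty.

Let inc[i] be the LIS ending at i and dec[i] the longest strictly decreasing subsequence starting at i. inc = [1, 1, 1, 2, 3, 4], dec = [2, 2, 1, 1, 1, 1].
max_i inc[i]+dec[i]−1 = 4, with one witness 6, 9, 14, 16.

4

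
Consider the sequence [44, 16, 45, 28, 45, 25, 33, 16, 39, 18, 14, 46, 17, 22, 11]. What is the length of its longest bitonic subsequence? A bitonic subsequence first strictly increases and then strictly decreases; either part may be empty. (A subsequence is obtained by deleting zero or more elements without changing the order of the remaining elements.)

One longest bitonic subsequence is 44, 45, 28, 25, 18, 17, 11 (positions 1,3,4,6,10,13,15): it rises to 45 then falls. Length 7 is optimal.

7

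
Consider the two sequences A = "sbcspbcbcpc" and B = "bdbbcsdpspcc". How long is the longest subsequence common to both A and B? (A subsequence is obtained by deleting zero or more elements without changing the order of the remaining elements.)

6

A longest common subsequence is bcspcc (length 6); the LCS DP confirms no longer common subsequence exists.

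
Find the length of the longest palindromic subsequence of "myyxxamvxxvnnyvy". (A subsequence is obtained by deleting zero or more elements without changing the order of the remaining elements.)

Using dp[i][j] = 2 + dp[i+1][j−1] if the ends match, else max(dp[i+1][j], dp[i][j−1]):
dp[1][16] = 9. A witness is yyxxvxxyy at positions 2,3,4,5,8,9,10,14,16.

9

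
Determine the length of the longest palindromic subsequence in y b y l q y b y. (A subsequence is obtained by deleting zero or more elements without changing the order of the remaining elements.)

7

One longest palindromic subsequence is ybyqyby (positions 1,2,3,5,6,7,8); it reads the same forward and backward, and the interval DP gives dp[1][8] = 7.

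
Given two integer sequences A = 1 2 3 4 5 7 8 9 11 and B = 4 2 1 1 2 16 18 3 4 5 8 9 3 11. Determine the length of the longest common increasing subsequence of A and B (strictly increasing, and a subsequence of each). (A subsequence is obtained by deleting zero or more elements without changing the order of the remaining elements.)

8

For each value that appears in both, track the longest common increasing run ending there.
The best achievable length is 8; one witness is 1, 2, 3, 4, 5, 8, 9, 11 (A-positions 1,2,3,4,5,7,8,9, B-positions 3,5,8,9,10,11,12,14).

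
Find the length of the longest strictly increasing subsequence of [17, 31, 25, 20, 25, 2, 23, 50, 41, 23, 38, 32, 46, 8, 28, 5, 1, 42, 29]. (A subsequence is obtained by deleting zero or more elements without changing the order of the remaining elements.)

Let dp[i] be the longest increasing subsequence ending at position i. Then dp = [1, 2, 2, 2, 3, 1, 3, 4, 4, 3, 4, 4, 5, 2, 4, 2, 1, 5, 5].
The maximum is 5; one witness is 17, 20, 25, 41, 46 at positions 1,4,5,9,13.

5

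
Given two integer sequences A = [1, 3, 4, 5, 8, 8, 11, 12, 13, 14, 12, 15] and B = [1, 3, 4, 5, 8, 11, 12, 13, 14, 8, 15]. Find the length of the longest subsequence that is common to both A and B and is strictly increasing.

A longest common strictly increasing subsequence is 1, 3, 4, 5, 8, 11, 12, 13, 14, 15 (length 10); it appears in order in both A and B, and no longer such subsequence exists.

10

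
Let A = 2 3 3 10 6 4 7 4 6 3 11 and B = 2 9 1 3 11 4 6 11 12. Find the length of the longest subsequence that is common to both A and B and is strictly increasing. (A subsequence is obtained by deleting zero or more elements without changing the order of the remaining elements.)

5

A longest common strictly increasing subsequence is 2, 3, 4, 6, 11 (length 5); it appears in order in both A and B, and no longer such subsequence exists.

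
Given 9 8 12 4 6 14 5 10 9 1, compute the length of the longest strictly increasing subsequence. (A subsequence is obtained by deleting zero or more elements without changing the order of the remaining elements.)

Let dp[i] be the longest increasing subsequence ending at position i. Then dp = [1, 1, 2, 1, 2, 3, 2, 3, 3, 1].
The maximum is 3; one witness is 9, 12, 14 at positions 1,3,6.

3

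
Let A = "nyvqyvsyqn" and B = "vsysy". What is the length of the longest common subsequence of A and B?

4

Backtracking the LCS table gives one alignment: v (A3,B1) → y (A5,B3) → s (A7,B4) → y (A8,B5).
So the longest common subsequence has length 4.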